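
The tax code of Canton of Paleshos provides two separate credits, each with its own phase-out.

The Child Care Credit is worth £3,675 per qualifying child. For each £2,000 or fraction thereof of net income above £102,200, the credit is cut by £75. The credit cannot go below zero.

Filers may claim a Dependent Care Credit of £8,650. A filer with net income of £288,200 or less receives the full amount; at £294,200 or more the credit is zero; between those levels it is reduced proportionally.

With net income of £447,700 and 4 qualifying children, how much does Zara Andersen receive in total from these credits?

£1,725

Child Care Credit: base = 4 × £3,675 = £14,700. income exceeds £102,200 by £345,500, which is 173 full-or-partial £2,000 increments; reduction = 173 × £75 = £12,975, leaving £1,725.
Dependent Care Credit: £447,700 is at or above £294,200, so the credit is £0.
Total: £1,725 + £0 = £1,725.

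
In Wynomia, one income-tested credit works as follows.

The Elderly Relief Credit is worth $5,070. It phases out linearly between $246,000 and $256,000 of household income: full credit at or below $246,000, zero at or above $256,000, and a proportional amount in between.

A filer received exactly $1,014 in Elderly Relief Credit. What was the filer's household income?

$1,014 is 1,014/5,070 of the full $5,070, so 4,056/5,070 of the $10,000 range has been used: income = $246,000 + $10,000 × 4,056/5,070 = $254,000.

$254,000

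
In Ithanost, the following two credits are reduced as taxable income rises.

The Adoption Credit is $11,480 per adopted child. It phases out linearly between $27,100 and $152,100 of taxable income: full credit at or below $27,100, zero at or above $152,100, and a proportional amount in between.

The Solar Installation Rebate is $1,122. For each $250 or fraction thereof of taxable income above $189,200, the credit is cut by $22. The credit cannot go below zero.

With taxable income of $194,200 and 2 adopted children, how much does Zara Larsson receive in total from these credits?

Adoption Credit: base = 2 × $11,480 = $22,960. $194,200 is at or above $152,100, so the credit is $0.
Solar Installation Rebate: income exceeds $189,200 by $5,000, which is 20 full-or-partial $250 increments; reduction = 20 × $22 = $440, leaving $682.
Total: $0 + $682 = $682.

$682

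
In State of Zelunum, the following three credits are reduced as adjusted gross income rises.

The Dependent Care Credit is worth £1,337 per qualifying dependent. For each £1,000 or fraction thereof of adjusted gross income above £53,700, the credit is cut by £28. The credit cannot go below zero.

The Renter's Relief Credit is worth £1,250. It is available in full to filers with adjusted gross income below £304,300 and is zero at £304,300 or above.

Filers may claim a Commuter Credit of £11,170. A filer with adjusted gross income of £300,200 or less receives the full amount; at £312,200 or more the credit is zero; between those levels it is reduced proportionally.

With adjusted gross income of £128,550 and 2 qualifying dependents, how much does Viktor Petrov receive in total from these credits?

£12,994

Dependent Care Credit: base = 2 × £1,337 = £2,674. income exceeds £53,700 by £74,850, which is 75 full-or-partial £1,000 increments; reduction = 75 × £28 = £2,100, leaving £574.
Renter's Relief Credit: £128,550 is below the £304,300 cutoff, so the full £1,250 applies.
Commuter Credit: £128,550 is at or below the £300,200 threshold, so the full £11,170 applies.
Total: £574 + £1,250 + £11,170 = £12,994.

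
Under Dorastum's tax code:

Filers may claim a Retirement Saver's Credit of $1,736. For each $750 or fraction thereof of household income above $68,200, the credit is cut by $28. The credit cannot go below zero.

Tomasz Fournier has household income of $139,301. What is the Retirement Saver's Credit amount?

$0

Retirement Saver's Credit: income exceeds $68,200 by $71,101 → 95 increments × $28 = $2,660 ≥ base, so the credit is $0.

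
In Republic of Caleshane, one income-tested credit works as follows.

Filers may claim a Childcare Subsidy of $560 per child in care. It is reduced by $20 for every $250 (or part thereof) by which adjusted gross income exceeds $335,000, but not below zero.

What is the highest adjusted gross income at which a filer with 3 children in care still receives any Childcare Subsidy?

Full credit = 3 × $560 = $1,680.
After 83 increments the reduction is 83 × $20 = $1,660, leaving $20; one more increment wipes it out. Increment 83 ends at excess 83 × $250 = $20,750, so the highest qualifying income is $335,000 + $20,750 = $355,750.

$355,750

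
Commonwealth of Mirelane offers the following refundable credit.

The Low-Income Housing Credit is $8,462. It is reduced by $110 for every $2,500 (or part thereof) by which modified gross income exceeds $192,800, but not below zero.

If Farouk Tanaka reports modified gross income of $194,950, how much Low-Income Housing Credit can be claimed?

Low-Income Housing Credit: income exceeds $192,800 by $2,150, which is 1 full-or-partial $2,500 increment; reduction = 1 × $110 = $110, leaving $8,352.

$8,352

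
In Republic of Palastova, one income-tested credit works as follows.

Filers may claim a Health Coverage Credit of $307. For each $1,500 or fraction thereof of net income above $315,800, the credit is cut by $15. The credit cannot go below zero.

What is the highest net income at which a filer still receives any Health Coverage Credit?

$345,800

After 20 increments the reduction is 20 × $15 = $300, leaving $7; one more increment wipes it out. Increment 20 ends at excess 20 × $1,500 = $30,000, so the highest qualifying income is $315,800 + $30,000 = $345,800.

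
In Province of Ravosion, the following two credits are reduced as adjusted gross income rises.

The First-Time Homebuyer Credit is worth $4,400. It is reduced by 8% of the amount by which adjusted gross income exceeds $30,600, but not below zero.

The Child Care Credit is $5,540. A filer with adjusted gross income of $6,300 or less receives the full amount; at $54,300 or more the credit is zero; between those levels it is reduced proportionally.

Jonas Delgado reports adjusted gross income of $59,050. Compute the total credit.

First-Time Homebuyer Credit: 8% of the $28,450 excess over $30,600 is $2,276; credit = $4,400 − $2,276 = $2,124.
Child Care Credit: $59,050 is at or above $54,300, so the credit is $0.
Total: $2,124 + $0 = $2,124.

$2,124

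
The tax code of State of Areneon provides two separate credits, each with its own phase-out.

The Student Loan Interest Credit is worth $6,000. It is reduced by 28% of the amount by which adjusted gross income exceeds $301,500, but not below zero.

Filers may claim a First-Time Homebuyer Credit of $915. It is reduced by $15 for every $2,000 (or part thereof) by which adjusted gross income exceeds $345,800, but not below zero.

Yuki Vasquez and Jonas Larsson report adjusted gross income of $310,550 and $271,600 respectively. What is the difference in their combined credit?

$2,534

Yuki ($310,550): Student Loan Interest Credit: 28% of the $9,050 excess over $301,500 is $2,534; credit = $6,000 − $2,534 = $3,466. First-Time Homebuyer Credit: $310,550 is at or below the $345,800 threshold, so the full $915 applies. total $3,466 + $915 = $4,381
Jonas ($271,600): Student Loan Interest Credit: $271,600 is at or below the $301,500 threshold, so the full $6,000 applies. First-Time Homebuyer Credit: $271,600 is at or below the $345,800 threshold, so the full $915 applies. total $6,000 + $915 = $6,915
Difference: |$4,381 − $6,915| = $2,534.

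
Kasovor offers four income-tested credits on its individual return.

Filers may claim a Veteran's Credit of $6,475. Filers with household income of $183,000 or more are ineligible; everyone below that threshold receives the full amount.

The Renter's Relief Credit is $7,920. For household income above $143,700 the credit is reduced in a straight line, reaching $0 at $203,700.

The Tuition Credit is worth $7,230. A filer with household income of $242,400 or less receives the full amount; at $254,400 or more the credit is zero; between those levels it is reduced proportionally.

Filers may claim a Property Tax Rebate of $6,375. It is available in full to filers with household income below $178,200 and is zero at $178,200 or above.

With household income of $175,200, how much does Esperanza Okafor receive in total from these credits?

Veteran's Credit: $175,200 is below the $183,000 cutoff, so the full $6,475 applies.
Renter's Relief Credit: $175,200 is $31,500 into a $60,000 phase-out range, leaving 28,500/60,000 of the credit: $7,920 × 28,500/60,000 = $3,762.
Tuition Credit: $175,200 is at or below the $242,400 threshold, so the full $7,230 applies.
Property Tax Rebate: $175,200 is below the $178,200 cutoff, so the full $6,375 applies.
Total: $6,475 + $3,762 + $7,230 + $6,375 = $23,842.

$23,842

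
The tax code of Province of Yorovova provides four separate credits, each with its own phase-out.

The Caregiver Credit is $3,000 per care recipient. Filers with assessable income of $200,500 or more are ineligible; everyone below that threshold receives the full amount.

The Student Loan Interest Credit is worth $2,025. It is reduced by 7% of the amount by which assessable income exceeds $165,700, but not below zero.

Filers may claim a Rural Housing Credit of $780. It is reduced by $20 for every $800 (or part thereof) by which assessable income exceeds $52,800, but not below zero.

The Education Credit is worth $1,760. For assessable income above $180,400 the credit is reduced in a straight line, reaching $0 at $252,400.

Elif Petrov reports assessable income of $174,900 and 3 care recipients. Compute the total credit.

$12,141

Caregiver Credit: base = 3 × $3,000 = $9,000. $174,900 is below the $200,500 cutoff, so the full $9,000 applies.
Student Loan Interest Credit: 7% of the $9,200 excess over $165,700 is $644; credit = $2,025 − $644 = $1,381.
Rural Housing Credit: income exceeds $52,800 by $122,100 → 153 increments × $20 = $3,060 ≥ base, so the credit is $0.
Education Credit: $174,900 is at or below the $180,400 threshold, so the full $1,760 applies.
Total: $9,000 + $1,381 + $0 + $1,760 = $12,141.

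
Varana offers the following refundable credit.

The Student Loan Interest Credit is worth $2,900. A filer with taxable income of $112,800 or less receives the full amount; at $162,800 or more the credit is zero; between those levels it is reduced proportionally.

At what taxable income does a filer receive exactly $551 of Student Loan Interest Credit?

$153,300

$551 is 551/2,900 of the full $2,900, so 2,349/2,900 of the $50,000 range has been used: income = $112,800 + $50,000 × 2,349/2,900 = $153,300.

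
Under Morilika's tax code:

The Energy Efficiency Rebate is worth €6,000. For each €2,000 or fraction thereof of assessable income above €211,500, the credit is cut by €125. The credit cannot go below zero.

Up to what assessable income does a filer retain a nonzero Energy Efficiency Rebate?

€305,500

After 47 increments the reduction is 47 × €125 = €5,875, leaving €125; one more increment wipes it out. Increment 47 ends at excess 47 × €2,000 = €94,000, so the highest qualifying income is €211,500 + €94,000 = €305,500.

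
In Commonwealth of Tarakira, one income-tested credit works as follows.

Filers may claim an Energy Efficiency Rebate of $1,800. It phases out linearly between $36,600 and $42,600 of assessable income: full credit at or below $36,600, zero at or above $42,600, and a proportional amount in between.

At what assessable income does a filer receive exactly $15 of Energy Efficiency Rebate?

$15 is 15/1,800 of the full $1,800, so 1,785/1,800 of the $6,000 range has been used: income = $36,600 + $6,000 × 1,785/1,800 = $42,550.

$42,550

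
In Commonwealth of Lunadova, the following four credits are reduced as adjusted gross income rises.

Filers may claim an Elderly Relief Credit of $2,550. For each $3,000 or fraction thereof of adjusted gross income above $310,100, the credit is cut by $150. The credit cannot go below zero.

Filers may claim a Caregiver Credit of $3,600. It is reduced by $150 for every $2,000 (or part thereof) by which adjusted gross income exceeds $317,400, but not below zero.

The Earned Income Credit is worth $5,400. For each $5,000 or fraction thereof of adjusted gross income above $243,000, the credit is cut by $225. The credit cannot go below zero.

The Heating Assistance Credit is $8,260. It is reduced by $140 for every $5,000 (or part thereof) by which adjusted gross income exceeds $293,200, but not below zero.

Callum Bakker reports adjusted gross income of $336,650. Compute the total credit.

Elderly Relief Credit: income exceeds $310,100 by $26,550, which is 9 full-or-partial $3,000 increments; reduction = 9 × $150 = $1,350, leaving $1,200.
Caregiver Credit: income exceeds $317,400 by $19,250, which is 10 full-or-partial $2,000 increments; reduction = 10 × $150 = $1,500, leaving $2,100.
Earned Income Credit: income exceeds $243,000 by $93,650, which is 19 full-or-partial $5,000 increments; reduction = 19 × $225 = $4,275, leaving $1,125.
Heating Assistance Credit: income exceeds $293,200 by $43,450, which is 9 full-or-partial $5,000 increments; reduction = 9 × $140 = $1,260, leaving $7,000.
Total: $1,200 + $2,100 + $1,125 + $7,000 = $11,425.

$11,425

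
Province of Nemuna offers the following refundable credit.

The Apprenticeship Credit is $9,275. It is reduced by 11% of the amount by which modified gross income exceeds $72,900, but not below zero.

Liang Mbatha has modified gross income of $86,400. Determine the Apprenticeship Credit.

Apprenticeship Credit: 11% of the $13,500 excess over $72,900 is $1,485; credit = $9,275 − $1,485 = $7,790.

$7,790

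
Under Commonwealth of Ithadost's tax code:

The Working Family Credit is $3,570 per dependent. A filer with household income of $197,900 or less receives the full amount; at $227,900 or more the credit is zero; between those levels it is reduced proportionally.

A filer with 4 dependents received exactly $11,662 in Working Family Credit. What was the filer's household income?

$203,400

Full credit = 4 × $3,570 = $14,280.
$11,662 is 11,662/14,280 of the full $14,280, so 2,618/14,280 of the $30,000 range has been used: income = $197,900 + $30,000 × 2,618/14,280 = $203,400.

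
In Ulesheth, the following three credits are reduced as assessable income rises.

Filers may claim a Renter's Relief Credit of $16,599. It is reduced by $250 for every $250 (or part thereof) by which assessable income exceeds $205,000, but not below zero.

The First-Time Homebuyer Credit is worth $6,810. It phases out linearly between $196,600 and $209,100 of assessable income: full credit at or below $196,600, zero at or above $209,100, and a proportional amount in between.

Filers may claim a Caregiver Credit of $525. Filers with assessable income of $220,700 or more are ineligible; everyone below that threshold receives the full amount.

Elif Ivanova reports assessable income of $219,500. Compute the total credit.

Renter's Relief Credit: income exceeds $205,000 by $14,500, which is 58 full-or-partial $250 increments; reduction = 58 × $250 = $14,500, leaving $2,099.
First-Time Homebuyer Credit: $219,500 is at or above $209,100, so the credit is $0.
Caregiver Credit: $219,500 is below the $220,700 cutoff, so the full $525 applies.
Total: $2,099 + $0 + $525 = $2,624.

$2,624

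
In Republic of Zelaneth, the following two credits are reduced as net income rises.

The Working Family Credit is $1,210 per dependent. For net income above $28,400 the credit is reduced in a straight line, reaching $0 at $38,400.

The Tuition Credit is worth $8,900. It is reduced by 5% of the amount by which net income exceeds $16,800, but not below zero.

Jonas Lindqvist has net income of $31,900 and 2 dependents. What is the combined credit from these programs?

$9,718

Working Family Credit: base = 2 × $1,210 = $2,420. $31,900 is $3,500 into a $10,000 phase-out range, leaving 6,500/10,000 of the credit: $2,420 × 6,500/10,000 = $1,573.
Tuition Credit: 5% of the $15,100 excess over $16,800 is $755; credit = $8,900 − $755 = $8,145.
Total: $1,573 + $8,145 = $9,718.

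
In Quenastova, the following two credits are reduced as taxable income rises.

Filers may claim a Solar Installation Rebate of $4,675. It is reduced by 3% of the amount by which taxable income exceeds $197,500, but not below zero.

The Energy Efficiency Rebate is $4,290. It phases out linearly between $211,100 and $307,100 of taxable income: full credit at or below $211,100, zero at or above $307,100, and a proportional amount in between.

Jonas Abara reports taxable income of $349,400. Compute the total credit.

$118

Solar Installation Rebate: 3% of the $151,900 excess over $197,500 is $4,557; credit = $4,675 − $4,557 = $118.
Energy Efficiency Rebate: $349,400 is at or above $307,100, so the credit is $0.
Total: $118 + $0 = $118.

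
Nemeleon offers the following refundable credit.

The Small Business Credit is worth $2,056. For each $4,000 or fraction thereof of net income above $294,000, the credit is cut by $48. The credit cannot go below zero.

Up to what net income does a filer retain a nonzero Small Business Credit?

After 42 increments the reduction is 42 × $48 = $2,016, leaving $40; one more increment wipes it out. Increment 42 ends at excess 42 × $4,000 = $168,000, so the highest qualifying income is $294,000 + $168,000 = $462,000.

$462,000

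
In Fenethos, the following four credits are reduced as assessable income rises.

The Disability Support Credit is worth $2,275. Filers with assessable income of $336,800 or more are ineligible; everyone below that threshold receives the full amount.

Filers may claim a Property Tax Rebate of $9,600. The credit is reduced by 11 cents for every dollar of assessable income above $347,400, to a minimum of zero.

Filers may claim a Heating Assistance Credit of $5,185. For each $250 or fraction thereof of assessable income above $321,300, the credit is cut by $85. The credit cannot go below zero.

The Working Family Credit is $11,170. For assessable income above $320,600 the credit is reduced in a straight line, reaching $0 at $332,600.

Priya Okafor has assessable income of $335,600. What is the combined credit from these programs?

Disability Support Credit: $335,600 is below the $336,800 cutoff, so the full $2,275 applies.
Property Tax Rebate: $335,600 is at or below the $347,400 threshold, so the full $9,600 applies.
Heating Assistance Credit: income exceeds $321,300 by $14,300, which is 58 full-or-partial $250 increments; reduction = 58 × $85 = $4,930, leaving $255.
Working Family Credit: $335,600 is at or above $332,600, so the credit is $0.
Total: $2,275 + $9,600 + $255 + $0 = $12,130.

$12,130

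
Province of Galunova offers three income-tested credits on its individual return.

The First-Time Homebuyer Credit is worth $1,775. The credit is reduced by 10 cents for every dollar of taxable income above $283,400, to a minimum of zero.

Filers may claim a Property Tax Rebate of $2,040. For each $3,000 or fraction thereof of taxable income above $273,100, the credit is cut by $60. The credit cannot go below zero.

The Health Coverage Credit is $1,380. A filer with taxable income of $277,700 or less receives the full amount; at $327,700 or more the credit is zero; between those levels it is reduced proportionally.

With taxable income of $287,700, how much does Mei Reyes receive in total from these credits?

First-Time Homebuyer Credit: 10% of the $4,300 excess over $283,400 is $430; credit = $1,775 − $430 = $1,345.
Property Tax Rebate: income exceeds $273,100 by $14,600, which is 5 full-or-partial $3,000 increments; reduction = 5 × $60 = $300, leaving $1,740.
Health Coverage Credit: $287,700 is $10,000 into a $50,000 phase-out range, leaving 40,000/50,000 of the credit: $1,380 × 40,000/50,000 = $1,104.
Total: $1,345 + $1,740 + $1,104 = $4,189.

$4,189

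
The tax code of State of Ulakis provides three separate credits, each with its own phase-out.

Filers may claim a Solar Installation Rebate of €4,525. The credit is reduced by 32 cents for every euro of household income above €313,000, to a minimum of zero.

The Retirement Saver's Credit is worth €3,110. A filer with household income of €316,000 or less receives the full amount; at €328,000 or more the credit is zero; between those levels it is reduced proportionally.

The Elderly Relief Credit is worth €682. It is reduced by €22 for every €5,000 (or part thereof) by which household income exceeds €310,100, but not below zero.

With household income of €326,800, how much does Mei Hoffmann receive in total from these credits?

€1,014

Solar Installation Rebate: 32% of the €13,800 excess over €313,000 is €4,416; credit = €4,525 − €4,416 = €109.
Retirement Saver's Credit: €326,800 is €10,800 into a €12,000 phase-out range, leaving 1,200/12,000 of the credit: €3,110 × 1,200/12,000 = €311.
Elderly Relief Credit: income exceeds €310,100 by €16,700, which is 4 full-or-partial €5,000 increments; reduction = 4 × €22 = €88, leaving €594.
Total: €109 + €311 + €594 = €1,014.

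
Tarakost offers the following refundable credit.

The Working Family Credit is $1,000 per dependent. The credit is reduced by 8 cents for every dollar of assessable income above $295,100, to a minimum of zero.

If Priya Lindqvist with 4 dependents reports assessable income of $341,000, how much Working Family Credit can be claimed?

$328

Working Family Credit: base = 4 × $1,000 = $4,000. 8% of the $45,900 excess over $295,100 is $3,672; credit = $4,000 − $3,672 = $328.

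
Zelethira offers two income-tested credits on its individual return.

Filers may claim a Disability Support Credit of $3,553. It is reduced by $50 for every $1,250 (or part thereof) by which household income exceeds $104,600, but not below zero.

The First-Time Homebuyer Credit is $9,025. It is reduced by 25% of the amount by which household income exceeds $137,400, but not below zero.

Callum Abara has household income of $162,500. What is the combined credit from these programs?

$3,953

Disability Support Credit: income exceeds $104,600 by $57,900, which is 47 full-or-partial $1,250 increments; reduction = 47 × $50 = $2,350, leaving $1,203.
First-Time Homebuyer Credit: 25% of the $25,100 excess over $137,400 is $6,275; credit = $9,025 − $6,275 = $2,750.
Total: $1,203 + $2,750 = $3,953.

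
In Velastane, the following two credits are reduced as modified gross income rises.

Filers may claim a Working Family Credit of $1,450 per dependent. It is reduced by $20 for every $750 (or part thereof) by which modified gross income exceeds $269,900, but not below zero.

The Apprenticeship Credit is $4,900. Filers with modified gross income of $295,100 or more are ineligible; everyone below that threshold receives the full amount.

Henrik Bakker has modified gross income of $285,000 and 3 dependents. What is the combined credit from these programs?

$8,830

Working Family Credit: base = 3 × $1,450 = $4,350. income exceeds $269,900 by $15,100, which is 21 full-or-partial $750 increments; reduction = 21 × $20 = $420, leaving $3,930.
Apprenticeship Credit: $285,000 is below the $295,100 cutoff, so the full $4,900 applies.
Total: $3,930 + $4,900 = $8,830.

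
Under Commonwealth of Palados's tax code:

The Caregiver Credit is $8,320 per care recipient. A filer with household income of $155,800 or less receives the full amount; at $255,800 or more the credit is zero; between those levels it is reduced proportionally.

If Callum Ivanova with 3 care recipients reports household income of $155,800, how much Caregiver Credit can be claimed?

Caregiver Credit: base = 3 × $8,320 = $24,960. $155,800 is at or below the $155,800 threshold, so the full $24,960 applies.

$24,960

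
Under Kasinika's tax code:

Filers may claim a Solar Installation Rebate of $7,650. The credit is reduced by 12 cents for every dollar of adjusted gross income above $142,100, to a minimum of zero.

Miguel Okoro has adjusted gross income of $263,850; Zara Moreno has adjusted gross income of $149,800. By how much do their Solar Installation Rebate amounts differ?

Miguel ($263,850): Solar Installation Rebate: 12% of the $121,750 excess over $142,100 is $14,610 ≥ base, so the credit is $0.
Zara ($149,800): Solar Installation Rebate: 12% of the $7,700 excess over $142,100 is $924; credit = $7,650 − $924 = $6,726.
Difference: |$0 − $6,726| = $6,726.

$6,726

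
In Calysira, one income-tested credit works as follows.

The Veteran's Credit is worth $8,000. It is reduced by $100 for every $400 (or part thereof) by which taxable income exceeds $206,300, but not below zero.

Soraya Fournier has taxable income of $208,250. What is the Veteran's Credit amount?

$7,500

Veteran's Credit: income exceeds $206,300 by $1,950, which is 5 full-or-partial $400 increments; reduction = 5 × $100 = $500, leaving $7,500.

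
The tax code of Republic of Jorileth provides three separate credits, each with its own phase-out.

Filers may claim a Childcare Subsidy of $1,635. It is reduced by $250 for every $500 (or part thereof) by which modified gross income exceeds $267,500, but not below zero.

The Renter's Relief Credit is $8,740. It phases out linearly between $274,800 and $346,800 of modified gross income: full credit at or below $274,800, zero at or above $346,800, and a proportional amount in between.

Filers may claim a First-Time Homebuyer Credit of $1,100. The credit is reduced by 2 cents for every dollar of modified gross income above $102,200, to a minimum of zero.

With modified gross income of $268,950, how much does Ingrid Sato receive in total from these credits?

$9,625

Childcare Subsidy: income exceeds $267,500 by $1,450, which is 3 full-or-partial $500 increments; reduction = 3 × $250 = $750, leaving $885.
Renter's Relief Credit: $268,950 is at or below the $274,800 threshold, so the full $8,740 applies.
First-Time Homebuyer Credit: 2% of the $166,750 excess over $102,200 is $3,335 ≥ base, so the credit is $0.
Total: $885 + $8,740 + $0 = $9,625.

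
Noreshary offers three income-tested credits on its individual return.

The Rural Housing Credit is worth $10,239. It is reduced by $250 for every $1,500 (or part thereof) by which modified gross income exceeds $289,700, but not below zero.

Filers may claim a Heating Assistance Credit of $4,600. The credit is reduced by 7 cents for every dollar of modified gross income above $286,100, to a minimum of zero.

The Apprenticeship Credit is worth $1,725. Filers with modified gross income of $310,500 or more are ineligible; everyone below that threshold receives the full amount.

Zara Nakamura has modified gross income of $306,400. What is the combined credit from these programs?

$12,143

Rural Housing Credit: income exceeds $289,700 by $16,700, which is 12 full-or-partial $1,500 increments; reduction = 12 × $250 = $3,000, leaving $7,239.
Heating Assistance Credit: 7% of the $20,300 excess over $286,100 is $1,421; credit = $4,600 − $1,421 = $3,179.
Apprenticeship Credit: $306,400 is below the $310,500 cutoff, so the full $1,725 applies.
Total: $7,239 + $3,179 + $1,725 = $12,143.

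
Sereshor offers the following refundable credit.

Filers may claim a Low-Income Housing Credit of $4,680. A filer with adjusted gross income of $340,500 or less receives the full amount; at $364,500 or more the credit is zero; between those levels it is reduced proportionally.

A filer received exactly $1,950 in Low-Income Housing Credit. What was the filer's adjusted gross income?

$1,950 is 1,950/4,680 of the full $4,680, so 2,730/4,680 of the $24,000 range has been used: income = $340,500 + $24,000 × 2,730/4,680 = $354,500.

$354,500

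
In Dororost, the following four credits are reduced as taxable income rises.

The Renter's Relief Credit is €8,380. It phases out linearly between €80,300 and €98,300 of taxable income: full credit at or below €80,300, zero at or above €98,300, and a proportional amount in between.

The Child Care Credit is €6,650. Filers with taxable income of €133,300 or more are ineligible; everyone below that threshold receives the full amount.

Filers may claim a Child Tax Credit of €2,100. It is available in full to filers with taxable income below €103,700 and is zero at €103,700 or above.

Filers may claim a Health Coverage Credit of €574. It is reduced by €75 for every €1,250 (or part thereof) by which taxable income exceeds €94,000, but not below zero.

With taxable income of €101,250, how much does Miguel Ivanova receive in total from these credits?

Renter's Relief Credit: €101,250 is at or above €98,300, so the credit is €0.
Child Care Credit: €101,250 is below the €133,300 cutoff, so the full €6,650 applies.
Child Tax Credit: €101,250 is below the €103,700 cutoff, so the full €2,100 applies.
Health Coverage Credit: income exceeds €94,000 by €7,250, which is 6 full-or-partial €1,250 increments; reduction = 6 × €75 = €450, leaving €124.
Total: €0 + €6,650 + €2,100 + €124 = €8,874.

€8,874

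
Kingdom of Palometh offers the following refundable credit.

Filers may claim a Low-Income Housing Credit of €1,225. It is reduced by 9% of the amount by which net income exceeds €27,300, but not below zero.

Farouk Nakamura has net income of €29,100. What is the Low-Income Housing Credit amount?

Low-Income Housing Credit: 9% of the €1,800 excess over €27,300 is €162; credit = €1,225 − €162 = €1,063.

€1,063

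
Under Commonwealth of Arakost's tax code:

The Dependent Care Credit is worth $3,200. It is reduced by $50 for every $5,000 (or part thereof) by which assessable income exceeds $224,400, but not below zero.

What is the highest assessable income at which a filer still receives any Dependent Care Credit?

$539,400

After 63 increments the reduction is 63 × $50 = $3,150, leaving $50; one more increment wipes it out. Increment 63 ends at excess 63 × $5,000 = $315,000, so the highest qualifying income is $224,400 + $315,000 = $539,400.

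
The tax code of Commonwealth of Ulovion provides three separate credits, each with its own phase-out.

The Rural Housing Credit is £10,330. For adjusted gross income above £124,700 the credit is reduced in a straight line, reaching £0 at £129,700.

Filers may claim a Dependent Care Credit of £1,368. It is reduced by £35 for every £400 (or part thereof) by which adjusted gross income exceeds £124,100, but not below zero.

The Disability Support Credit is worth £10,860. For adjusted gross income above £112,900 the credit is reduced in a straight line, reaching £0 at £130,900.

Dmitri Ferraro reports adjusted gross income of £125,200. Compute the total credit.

Rural Housing Credit: £125,200 is £500 into a £5,000 phase-out range, leaving 4,500/5,000 of the credit: £10,330 × 4,500/5,000 = £9,297.
Dependent Care Credit: income exceeds £124,100 by £1,100, which is 3 full-or-partial £400 increments; reduction = 3 × £35 = £105, leaving £1,263.
Disability Support Credit: £125,200 is £12,300 into a £18,000 phase-out range, leaving 5,700/18,000 of the credit: £10,860 × 5,700/18,000 = £3,439.
Total: £9,297 + £1,263 + £3,439 = £13,999.

£13,999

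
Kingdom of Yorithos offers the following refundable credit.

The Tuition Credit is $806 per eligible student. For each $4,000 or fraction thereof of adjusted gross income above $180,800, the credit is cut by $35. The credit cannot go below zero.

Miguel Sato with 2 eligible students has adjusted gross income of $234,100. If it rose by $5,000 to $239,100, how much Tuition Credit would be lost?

$35

At $234,100 — base = 2 × $806 = $1,612. income exceeds $180,800 by $53,300, which is 14 full-or-partial $4,000 increments; reduction = 14 × $35 = $490, leaving $1,122.
At $239,100 — base = 2 × $806 = $1,612. income exceeds $180,800 by $58,300, which is 15 full-or-partial $4,000 increments; reduction = 15 × $35 = $525, leaving $1,087.
Lost: $1,122 − $1,087 = $35.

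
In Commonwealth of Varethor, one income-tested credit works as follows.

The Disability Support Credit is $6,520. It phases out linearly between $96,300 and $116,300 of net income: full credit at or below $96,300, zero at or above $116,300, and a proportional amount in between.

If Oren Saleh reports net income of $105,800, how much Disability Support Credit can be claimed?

Disability Support Credit: $105,800 is $9,500 into a $20,000 phase-out range, leaving 10,500/20,000 of the credit: $6,520 × 10,500/20,000 = $3,423.

$3,423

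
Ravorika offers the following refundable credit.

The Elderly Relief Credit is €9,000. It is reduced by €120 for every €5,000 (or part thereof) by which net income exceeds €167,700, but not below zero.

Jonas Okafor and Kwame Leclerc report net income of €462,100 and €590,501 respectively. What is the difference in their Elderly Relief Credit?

Jonas (€462,100): Elderly Relief Credit: income exceeds €167,700 by €294,400, which is 59 full-or-partial €5,000 increments; reduction = 59 × €120 = €7,080, leaving €1,920.
Kwame (€590,501): Elderly Relief Credit: income exceeds €167,700 by €422,801 → 85 increments × €120 = €10,200 ≥ base, so the credit is €0.
Difference: |€1,920 − €0| = €1,920.

€1,920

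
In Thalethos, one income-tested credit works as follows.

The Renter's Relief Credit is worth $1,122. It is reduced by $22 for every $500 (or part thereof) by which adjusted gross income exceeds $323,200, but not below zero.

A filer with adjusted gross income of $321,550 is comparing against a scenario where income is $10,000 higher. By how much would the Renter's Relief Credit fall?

At $321,550 — $321,550 is at or below the $323,200 threshold, so the full $1,122 applies.
At $331,550 — income exceeds $323,200 by $8,350, which is 17 full-or-partial $500 increments; reduction = 17 × $22 = $374, leaving $748.
Lost: $1,122 − $748 = $374.

$374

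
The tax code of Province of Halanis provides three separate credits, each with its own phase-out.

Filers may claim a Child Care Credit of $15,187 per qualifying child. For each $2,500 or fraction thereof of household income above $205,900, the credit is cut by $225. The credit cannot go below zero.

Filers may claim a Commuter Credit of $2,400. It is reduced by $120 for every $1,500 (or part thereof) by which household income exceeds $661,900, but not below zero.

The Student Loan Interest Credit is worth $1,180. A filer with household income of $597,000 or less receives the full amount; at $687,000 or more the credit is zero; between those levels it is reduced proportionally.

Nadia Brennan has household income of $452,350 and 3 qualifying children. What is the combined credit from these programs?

Child Care Credit: base = 3 × $15,187 = $45,561. income exceeds $205,900 by $246,450, which is 99 full-or-partial $2,500 increments; reduction = 99 × $225 = $22,275, leaving $23,286.
Commuter Credit: $452,350 is at or below the $661,900 threshold, so the full $2,400 applies.
Student Loan Interest Credit: $452,350 is at or below the $597,000 threshold, so the full $1,180 applies.
Total: $23,286 + $2,400 + $1,180 = $26,866.

$26,866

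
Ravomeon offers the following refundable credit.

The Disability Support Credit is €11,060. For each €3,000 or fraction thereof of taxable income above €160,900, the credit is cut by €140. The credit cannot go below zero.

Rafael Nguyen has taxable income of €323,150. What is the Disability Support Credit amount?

€3,360

Disability Support Credit: income exceeds €160,900 by €162,250, which is 55 full-or-partial €3,000 increments; reduction = 55 × €140 = €7,700, leaving €3,360.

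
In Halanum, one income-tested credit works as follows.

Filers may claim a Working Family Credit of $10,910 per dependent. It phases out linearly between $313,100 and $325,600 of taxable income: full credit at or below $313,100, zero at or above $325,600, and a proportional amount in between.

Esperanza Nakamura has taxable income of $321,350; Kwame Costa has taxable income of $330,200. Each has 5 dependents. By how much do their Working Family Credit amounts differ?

$18,547

Esperanza ($321,350): Working Family Credit: base = 5 × $10,910 = $54,550. $321,350 is $8,250 into a $12,500 phase-out range, leaving 4,250/12,500 of the credit: $54,550 × 4,250/12,500 = $18,547.
Kwame ($330,200): Working Family Credit: base = 5 × $10,910 = $54,550. $330,200 is at or above $325,600, so the credit is $0.
Difference: |$18,547 − $0| = $18,547.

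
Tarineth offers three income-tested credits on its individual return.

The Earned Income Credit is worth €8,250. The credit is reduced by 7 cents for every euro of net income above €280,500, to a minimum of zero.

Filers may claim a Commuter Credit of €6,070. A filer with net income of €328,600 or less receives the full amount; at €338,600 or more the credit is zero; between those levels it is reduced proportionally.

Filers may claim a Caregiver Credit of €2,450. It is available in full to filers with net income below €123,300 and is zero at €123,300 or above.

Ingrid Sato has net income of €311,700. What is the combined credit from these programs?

€12,136

Earned Income Credit: 7% of the €31,200 excess over €280,500 is €2,184; credit = €8,250 − €2,184 = €6,066.
Commuter Credit: €311,700 is at or below the €328,600 threshold, so the full €6,070 applies.
Caregiver Credit: €311,700 meets or exceeds the €123,300 cutoff, so the credit is €0.
Total: €6,066 + €6,070 + €0 = €12,136.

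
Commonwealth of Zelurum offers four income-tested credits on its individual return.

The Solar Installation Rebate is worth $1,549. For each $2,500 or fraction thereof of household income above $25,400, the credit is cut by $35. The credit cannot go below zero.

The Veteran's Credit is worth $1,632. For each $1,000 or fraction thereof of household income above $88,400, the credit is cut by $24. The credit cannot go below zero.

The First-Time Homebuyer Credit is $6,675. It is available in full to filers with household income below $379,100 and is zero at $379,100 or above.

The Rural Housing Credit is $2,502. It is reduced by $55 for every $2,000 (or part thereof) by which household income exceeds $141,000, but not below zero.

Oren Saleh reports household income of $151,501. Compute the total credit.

$8,943

Solar Installation Rebate: income exceeds $25,400 by $126,101 → 51 increments × $35 = $1,785 ≥ base, so the credit is $0.
Veteran's Credit: income exceeds $88,400 by $63,101, which is 64 full-or-partial $1,000 increments; reduction = 64 × $24 = $1,536, leaving $96.
First-Time Homebuyer Credit: $151,501 is below the $379,100 cutoff, so the full $6,675 applies.
Rural Housing Credit: income exceeds $141,000 by $10,501, which is 6 full-or-partial $2,000 increments; reduction = 6 × $55 = $330, leaving $2,172.
Total: $0 + $96 + $6,675 + $2,172 = $8,943.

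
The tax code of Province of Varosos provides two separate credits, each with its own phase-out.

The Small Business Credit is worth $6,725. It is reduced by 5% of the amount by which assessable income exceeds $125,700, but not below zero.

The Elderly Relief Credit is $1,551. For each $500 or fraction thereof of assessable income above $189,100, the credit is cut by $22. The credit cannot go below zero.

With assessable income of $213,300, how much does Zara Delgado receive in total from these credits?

$2,818

Small Business Credit: 5% of the $87,600 excess over $125,700 is $4,380; credit = $6,725 − $4,380 = $2,345.
Elderly Relief Credit: income exceeds $189,100 by $24,200, which is 49 full-or-partial $500 increments; reduction = 49 × $22 = $1,078, leaving $473.
Total: $2,345 + $473 = $2,818.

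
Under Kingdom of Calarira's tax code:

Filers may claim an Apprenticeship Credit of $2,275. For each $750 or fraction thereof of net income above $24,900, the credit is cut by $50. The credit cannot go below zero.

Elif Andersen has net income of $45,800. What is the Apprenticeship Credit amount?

Apprenticeship Credit: income exceeds $24,900 by $20,900, which is 28 full-or-partial $750 increments; reduction = 28 × $50 = $1,400, leaving $875.

$875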